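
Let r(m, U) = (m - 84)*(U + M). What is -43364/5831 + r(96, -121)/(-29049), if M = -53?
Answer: -415835236/56461573 ≈ -7.3649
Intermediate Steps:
r(m, U) = (-84 + m)*(-53 + U) (r(m, U) = (m - 84)*(U - 53) = (-84 + m)*(-53 + U))
-43364/5831 + r(96, -121)/(-29049) = -43364/5831 + (4452 - 84*(-121) - 53*96 - 121*96)/(-29049) = -43364*1/5831 + (4452 + 10164 - 5088 - 11616)*(-1/29049) = -43364/5831 - 2088*(-1/29049) = -43364/5831 + 696/9683 = -415835236/56461573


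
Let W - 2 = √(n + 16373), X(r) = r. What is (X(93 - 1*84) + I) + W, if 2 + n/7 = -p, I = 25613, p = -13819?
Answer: 25624 + 14*√577 ≈ 25960.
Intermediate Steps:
n = 96719 (n = -14 + 7*(-1*(-13819)) = -14 + 7*13819 = -14 + 96733 = 96719)
W = 2 + 14*√577 (W = 2 + √(96719 + 16373) = 2 + √113092 = 2 + 14*√577 ≈ 338.29)
(X(93 - 1*84) + I) + W = ((93 - 1*84) + 25613) + (2 + 14*√577) = ((93 - 84) + 25613) + (2 + 14*√577) = (9 + 25613) + (2 + 14*√577) = 25622 + (2 + 14*√577) = 25624 + 14*√577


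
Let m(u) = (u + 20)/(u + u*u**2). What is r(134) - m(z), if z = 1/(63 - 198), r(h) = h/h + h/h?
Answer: 49225727/18226 ≈ 2700.9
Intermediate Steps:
r(h) = 2 (r(h) = 1 + 1 = 2)
z = -1/135 (z = 1/(-135) = -1/135 ≈ -0.0074074)
m(u) = (20 + u)/(u + u**3)
r(134) - m(z) = 2 - (20 - 1/135)/(-1/135 + (-1/135)**3) = 2 - 2699/((-1/135 - 1/2460375)*135) = 2 - 2699/((-18226/2460375)*135) = 2 - (-2460375)*2699/(18226*135) = 2 - 1*(-49189275/18226) = 2 + 49189275/18226 = 49225727/18226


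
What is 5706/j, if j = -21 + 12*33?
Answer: 1902/125 ≈ 15.216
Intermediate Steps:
j = 375 (j = -21 + 396 = 375)
5706/j = 5706/375 = 5706*(1/375) = 1902/125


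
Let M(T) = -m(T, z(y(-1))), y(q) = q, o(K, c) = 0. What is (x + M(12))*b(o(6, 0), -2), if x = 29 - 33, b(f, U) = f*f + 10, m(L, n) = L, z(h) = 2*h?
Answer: -160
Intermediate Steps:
b(f, U) = 10 + f² (b(f, U) = f² + 10 = 10 + f²)
M(T) = -T
x = -4
(x + M(12))*b(o(6, 0), -2) = (-4 - 1*12)*(10 + 0²) = (-4 - 12)*(10 + 0) = -16*10 = -160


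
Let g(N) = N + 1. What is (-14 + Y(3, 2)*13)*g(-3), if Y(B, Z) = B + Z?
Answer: -102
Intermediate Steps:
g(N) = 1 + N
(-14 + Y(3, 2)*13)*g(-3) = (-14 + (3 + 2)*13)*(1 - 3) = (-14 + 5*13)*(-2) = (-14 + 65)*(-2) = 51*(-2) = -102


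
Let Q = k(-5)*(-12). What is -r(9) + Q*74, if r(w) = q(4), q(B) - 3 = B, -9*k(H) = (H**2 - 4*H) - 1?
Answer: 13003/3 ≈ 4334.3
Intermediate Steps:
k(H) = 1/9 - H**2/9 + 4*H/9 (k(H) = -((H**2 - 4*H) - 1)/9 = -(-1 + H**2 - 4*H)/9 = 1/9 - H**2/9 + 4*H/9)
q(B) = 3 + B
r(w) = 7 (r(w) = 3 + 4 = 7)
Q = 176/3 (Q = (1/9 - 1/9*(-5)**2 + (4/9)*(-5))*(-12) = (1/9 - 1/9*25 - 20/9)*(-12) = (1/9 - 25/9 - 20/9)*(-12) = -44/9*(-12) = 176/3 ≈ 58.667)
-r(9) + Q*74 = -1*7 + (176/3)*74 = -7 + 13024/3 = 13003/3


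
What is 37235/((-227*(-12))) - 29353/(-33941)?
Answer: 1343750707/92455284 ≈ 14.534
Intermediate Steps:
37235/((-227*(-12))) - 29353/(-33941) = 37235/2724 - 29353*(-1/33941) = 37235*(1/2724) + 29353/33941 = 37235/2724 + 29353/33941 = 1343750707/92455284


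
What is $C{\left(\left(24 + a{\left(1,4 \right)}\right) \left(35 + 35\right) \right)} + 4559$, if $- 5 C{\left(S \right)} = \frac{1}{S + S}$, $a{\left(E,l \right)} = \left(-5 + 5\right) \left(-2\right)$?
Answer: $\frac{76591199}{16800} \approx 4559.0$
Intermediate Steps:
$a{\left(E,l \right)} = 0$ ($a{\left(E,l \right)} = 0 \left(-2\right) = 0$)
$C{\left(S \right)} = - \frac{1}{10 S}$ ($C{\left(S \right)} = - \frac{1}{5 \left(S + S\right)} = - \frac{1}{5 \cdot 2 S} = - \frac{\frac{1}{2} \frac{1}{S}}{5} = - \frac{1}{10 S}$)
$C{\left(\left(24 + a{\left(1,4 \right)}\right) \left(35 + 35\right) \right)} + 4559 = - \frac{1}{10 \left(24 + 0\right) \left(35 + 35\right)} + 4559 = - \frac{1}{10 \cdot 24 \cdot 70} + 4559 = - \frac{1}{10 \cdot 1680} + 4559 = \left(- \frac{1}{10}\right) \frac{1}{1680} + 4559 = - \frac{1}{16800} + 4559 = \frac{76591199}{16800}$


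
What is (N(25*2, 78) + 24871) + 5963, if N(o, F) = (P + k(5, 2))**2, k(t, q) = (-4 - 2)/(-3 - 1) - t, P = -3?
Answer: 123505/4 ≈ 30876.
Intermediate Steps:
k(t, q) = 3/2 - t (k(t, q) = -6/(-4) - t = -6*(-1/4) - t = 3/2 - t)
N(o, F) = 169/4 (N(o, F) = (-3 + (3/2 - 1*5))**2 = (-3 + (3/2 - 5))**2 = (-3 - 7/2)**2 = (-13/2)**2 = 169/4)
(N(25*2, 78) + 24871) + 5963 = (169/4 + 24871) + 5963 = 99653/4 + 5963 = 123505/4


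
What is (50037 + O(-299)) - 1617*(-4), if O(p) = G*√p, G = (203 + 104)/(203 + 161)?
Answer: 56505 + 307*I*√299/364 ≈ 56505.0 + 14.584*I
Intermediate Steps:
G = 307/364 ≈ 0.84341
O(p) = 307*√p/364
(50037 + O(-299)) - 1617*(-4) = (50037 + 307*√(-299)/364) - 1617*(-4) = (50037 + 307*(I*√299)/364) + 6468 = (50037 + 307*I*√299/364) + 6468 = 56505 + 307*I*√299/364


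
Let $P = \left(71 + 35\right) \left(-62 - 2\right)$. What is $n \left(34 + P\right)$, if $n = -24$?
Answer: $162000$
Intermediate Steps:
$P = -6784$ ($P = 106 \left(-64\right) = -6784$)
$n \left(34 + P\right) = - 24 \left(34 - 6784\right) = \left(-24\right) \left(-6750\right) = 162000$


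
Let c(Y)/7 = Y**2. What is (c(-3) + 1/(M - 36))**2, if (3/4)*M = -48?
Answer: 39677401/10000 ≈ 3967.7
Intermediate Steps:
M = -64 (M = (4/3)*(-48) = -64)
c(Y) = 7*Y**2
(c(-3) + 1/(M - 36))**2 = (7*(-3)**2 + 1/(-64 - 36))**2 = (7*9 + 1/(-100))**2 = (63 - 1/100)**2 = (6299/100)**2 = 39677401/10000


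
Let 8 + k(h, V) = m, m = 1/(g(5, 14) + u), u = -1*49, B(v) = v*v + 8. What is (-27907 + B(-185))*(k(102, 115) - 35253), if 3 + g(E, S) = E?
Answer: -10483877368/47 ≈ -2.2306e+8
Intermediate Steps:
g(E, S) = -3 + E
B(v) = 8 + v**2 (B(v) = v**2 + 8 = 8 + v**2)
u = -49
m = -1/47 (m = 1/((-3 + 5) - 49) = 1/(2 - 49) = 1/(-47) = -1/47 ≈ -0.021277)
k(h, V) = -377/47 (k(h, V) = -8 - 1/47 = -377/47)
(-27907 + B(-185))*(k(102, 115) - 35253) = (-27907 + (8 + (-185)**2))*(-377/47 - 35253) = (-27907 + (8 + 34225))*(-1657268/47) = (-27907 + 34233)*(-1657268/47) = 6326*(-1657268/47) = -10483877368/47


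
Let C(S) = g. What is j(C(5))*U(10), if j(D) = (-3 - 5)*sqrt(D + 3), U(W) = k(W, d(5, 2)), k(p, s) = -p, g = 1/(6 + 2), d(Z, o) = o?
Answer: 100*sqrt(2) ≈ 141.42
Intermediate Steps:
g = 1/8 ≈ 0.12500
C(S) = 1/8
U(W) = -W
j(D) = -8*sqrt(3 + D)
j(C(5))*U(10) = (-8*sqrt(3 + 1/8))*(-1*10) = -10*sqrt(2)*(-10) = 100*sqrt(2)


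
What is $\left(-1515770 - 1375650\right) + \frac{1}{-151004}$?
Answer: $- \frac{436615985681}{151004} \approx -2.8914 \cdot 10^{6}$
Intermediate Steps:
$\left(-1515770 - 1375650\right) + \frac{1}{-151004} = \left(-1515770 + \left(-1385653 + 10003\right)\right) - \frac{1}{151004} = \left(-1515770 - 1375650\right) - \frac{1}{151004} = -2891420 - \frac{1}{151004} = - \frac{436615985681}{151004}$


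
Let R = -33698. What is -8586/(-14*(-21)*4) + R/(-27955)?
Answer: -33398797/5479180 ≈ -6.0956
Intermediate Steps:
-8586/(-14*(-21)*4) + R/(-27955) = -8586/(-14*(-21)*4) - 33698/(-27955) = -8586/(294*4) - 33698*(-1/27955) = -8586/1176 + 33698/27955 = -8586*1/1176 + 33698/27955 = -1431/196 + 33698/27955 = -33398797/5479180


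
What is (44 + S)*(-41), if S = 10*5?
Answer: -3854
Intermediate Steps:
S = 50
(44 + S)*(-41) = (44 + 50)*(-41) = 94*(-41) = -3854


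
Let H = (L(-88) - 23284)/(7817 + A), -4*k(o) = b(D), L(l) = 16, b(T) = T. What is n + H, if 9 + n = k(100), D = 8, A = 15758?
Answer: -282593/23575 ≈ -11.987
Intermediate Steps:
k(o) = -2 (k(o) = -¼*8 = -2)
H = -23268/23575 (H = (16 - 23284)/(7817 + 15758) = -23268/23575 ≈ -0.98698)
n = -11 (n = -9 - 2 = -11)
n + H = -11 - 23268/23575 = -282593/23575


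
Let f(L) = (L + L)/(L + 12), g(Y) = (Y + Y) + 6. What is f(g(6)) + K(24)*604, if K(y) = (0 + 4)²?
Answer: 48326/5 ≈ 9665.2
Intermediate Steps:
g(Y) = 6 + 2*Y (g(Y) = 2*Y + 6 = 6 + 2*Y)
f(L) = 2*L/(12 + L) (f(L) = (2*L)/(12 + L) = 2*L/(12 + L))
K(y) = 16 (K(y) = 4² = 16)
f(g(6)) + K(24)*604 = 2*(6 + 2*6)/(12 + (6 + 2*6)) + 16*604 = 2*(6 + 12)/(12 + (6 + 12)) + 9664 = 2*18/(12 + 18) + 9664 = 2*18/30 + 9664 = 2*18*(1/30) + 9664 = 6/5 + 9664 = 48326/5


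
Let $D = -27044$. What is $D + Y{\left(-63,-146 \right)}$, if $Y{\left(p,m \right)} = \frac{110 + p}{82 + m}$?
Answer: $- \frac{1730863}{64} \approx -27045.0$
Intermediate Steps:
$Y{\left(p,m \right)} = \frac{110 + p}{82 + m}$
$D + Y{\left(-63,-146 \right)} = -27044 + \frac{110 - 63}{82 - 146} = -27044 + \frac{1}{-64} \cdot 47 = -27044 - \frac{47}{64} = - \frac{1730863}{64}$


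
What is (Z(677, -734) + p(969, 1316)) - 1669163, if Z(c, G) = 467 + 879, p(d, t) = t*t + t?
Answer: 65355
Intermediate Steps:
p(d, t) = t + t² (p(d, t) = t² + t = t + t²)
Z(c, G) = 1346
(Z(677, -734) + p(969, 1316)) - 1669163 = (1346 + 1316*(1 + 1316)) - 1669163 = (1346 + 1316*1317) - 1669163 = (1346 + 1733172) - 1669163 = 1734518 - 1669163 = 65355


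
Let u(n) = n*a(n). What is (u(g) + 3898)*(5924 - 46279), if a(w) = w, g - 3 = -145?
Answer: -971022010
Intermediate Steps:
g = -142 (g = 3 - 145 = -142)
u(n) = n**2 (u(n) = n*n = n**2)
(u(g) + 3898)*(5924 - 46279) = ((-142)**2 + 3898)*(5924 - 46279) = (20164 + 3898)*(-40355) = 24062*(-40355) = -971022010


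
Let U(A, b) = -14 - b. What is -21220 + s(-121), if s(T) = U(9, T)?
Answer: -21113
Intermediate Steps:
s(T) = -14 - T
-21220 + s(-121) = -21220 + (-14 - 1*(-121)) = -21220 + (-14 + 121) = -21220 + 107 = -21113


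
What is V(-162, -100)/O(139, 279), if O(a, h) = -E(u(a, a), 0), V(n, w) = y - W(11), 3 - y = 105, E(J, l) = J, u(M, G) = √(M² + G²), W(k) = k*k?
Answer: 223*√2/278 ≈ 1.1344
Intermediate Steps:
W(k) = k²
u(M, G) = √(G² + M²)
y = -102 (y = 3 - 1*105 = 3 - 105 = -102)
V(n, w) = -223 (V(n, w) = -102 - 1*11² = -102 - 1*121 = -102 - 121 = -223)
O(a, h) = -√2*√(a²) (O(a, h) = -√(a² + a²) = -√(2*a²) = -√2*√(a²))
V(-162, -100)/O(139, 279) = -223*(-√2/278) = -(-223)*√2/278 = 223*√2/278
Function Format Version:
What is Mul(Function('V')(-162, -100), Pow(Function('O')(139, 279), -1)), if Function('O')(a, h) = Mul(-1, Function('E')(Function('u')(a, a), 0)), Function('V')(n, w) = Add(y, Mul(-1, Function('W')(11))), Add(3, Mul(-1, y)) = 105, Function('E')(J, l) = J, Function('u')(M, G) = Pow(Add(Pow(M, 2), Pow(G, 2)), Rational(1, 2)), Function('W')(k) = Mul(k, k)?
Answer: Mul(Rational(223, 278), Pow(2, Rational(1, 2))) ≈ 1.1344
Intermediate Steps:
Function('W')(k) = Pow(k, 2)
Function('u')(M, G) = Pow(Add(Pow(G, 2), Pow(M, 2)), Rational(1, 2))
y = -102 (y = Add(3, Mul(-1, 105)) = Add(3, -105) = -102)
Function('V')(n, w) = -223 (Function('V')(n, w) = Add(-102, Mul(-1, Pow(11, 2))) = Add(-102, Mul(-1, 121)) = Add(-102, -121) = -223)
Function('O')(a, h) = Mul(-1, Pow(2, Rational(1, 2)), Pow(Pow(a, 2), Rational(1, 2))) (Function('O')(a, h) = Mul(-1, Pow(Add(Pow(a, 2), Pow(a, 2)), Rational(1, 2))) = Mul(-1, Pow(Mul(2, Pow(a, 2)), Rational(1, 2))) = Mul(-1, Mul(Pow(2, Rational(1, 2)), Pow(Pow(a, 2), Rational(1, 2)))) = Mul(-1, Pow(2, Rational(1, 2)), Pow(Pow(a, 2), Rational(1, 2))))
Mul(Function('V')(-162, -100), Pow(Function('O')(139, 279), -1)) = Mul(-223, Pow(Mul(-1, Pow(2, Rational(1, 2)), Pow(Pow(139, 2), Rational(1, 2))), -1)) = Mul(-223, Pow(Mul(-1, Pow(2, Rational(1, 2)), Pow(19321, Rational(1, 2))), -1)) = Mul(-223, Pow(Mul(-1, Pow(2, Rational(1, 2)), 139), -1)) = Mul(-223, Pow(Mul(-139, Pow(2, Rational(1, 2))), -1)) = Mul(-223, Mul(Rational(-1, 278), Pow(2, Rational(1, 2)))) = Mul(Rational(223, 278), Pow(2, Rational(1, 2)))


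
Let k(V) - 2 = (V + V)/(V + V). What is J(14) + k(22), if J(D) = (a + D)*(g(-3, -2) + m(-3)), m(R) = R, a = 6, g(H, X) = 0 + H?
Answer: -117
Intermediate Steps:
g(H, X) = H
J(D) = -36 - 6*D (J(D) = (6 + D)*(-3 - 3) = (6 + D)*(-6) = -36 - 6*D)
k(V) = 3 (k(V) = 2 + (V + V)/(V + V) = 2 + (2*V)/((2*V)) = 2 + (2*V)*(1/(2*V)) = 2 + 1 = 3)
J(14) + k(22) = (-36 - 6*14) + 3 = (-36 - 84) + 3 = -120 + 3 = -117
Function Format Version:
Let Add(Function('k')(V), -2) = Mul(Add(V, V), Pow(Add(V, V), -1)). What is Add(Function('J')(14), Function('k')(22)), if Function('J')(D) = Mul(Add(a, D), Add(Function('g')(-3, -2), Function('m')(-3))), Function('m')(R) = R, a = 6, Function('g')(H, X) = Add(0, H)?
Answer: -117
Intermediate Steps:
Function('g')(H, X) = H
Function('J')(D) = Add(-36, Mul(-6, D)) (Function('J')(D) = Mul(Add(6, D), Add(-3, -3)) = Mul(Add(6, D), -6) = Add(-36, Mul(-6, D)))
Function('k')(V) = 3 (Function('k')(V) = Add(2, Mul(Add(V, V), Pow(Add(V, V), -1))) = Add(2, Mul(Mul(2, V), Pow(Mul(2, V), -1))) = Add(2, Mul(Mul(2, V), Mul(Rational(1, 2), Pow(V, -1)))) = Add(2, 1) = 3)
Add(Function('J')(14), Function('k')(22)) = Add(Add(-36, Mul(-6, 14)), 3) = Add(Add(-36, -84), 3) = Add(-120, 3) = -117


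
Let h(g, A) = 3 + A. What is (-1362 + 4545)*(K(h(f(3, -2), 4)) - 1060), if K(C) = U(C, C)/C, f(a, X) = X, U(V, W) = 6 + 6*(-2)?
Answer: -23636958/7 ≈ -3.3767e+6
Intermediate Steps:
U(V, W) = -6 (U(V, W) = 6 - 12 = -6)
K(C) = -6/C
(-1362 + 4545)*(K(h(f(3, -2), 4)) - 1060) = (-1362 + 4545)*(-6/(3 + 4) - 1060) = 3183*(-6/7 - 1060) = 3183*(-7426/7) = -23636958/7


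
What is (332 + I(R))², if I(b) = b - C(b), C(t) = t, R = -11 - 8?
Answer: 110224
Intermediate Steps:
R = -19
I(b) = 0 (I(b) = b - b = 0)
(332 + I(R))² = (332 + 0)² = 332² = 110224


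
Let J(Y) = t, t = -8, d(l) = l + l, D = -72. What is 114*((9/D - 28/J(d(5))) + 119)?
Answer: 55803/4 ≈ 13951.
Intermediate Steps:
d(l) = 2*l
J(Y) = -8
114*((9/D - 28/J(d(5))) + 119) = 114*((9/(-72) - 28/(-8)) + 119) = 114*((9*(-1/72) - 28*(-⅛)) + 119) = 114*((-⅛ + 7/2) + 119) = 114*(27/8 + 119) = 114*(979/8) = 55803/4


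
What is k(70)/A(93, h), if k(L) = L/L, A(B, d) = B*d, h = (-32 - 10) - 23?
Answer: -1/6045 ≈ -0.00016543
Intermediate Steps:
h = -65 (h = -42 - 23 = -65)
k(L) = 1
k(70)/A(93, h) = 1/(93*(-65)) = 1/(-6045) = 1*(-1/6045) = -1/6045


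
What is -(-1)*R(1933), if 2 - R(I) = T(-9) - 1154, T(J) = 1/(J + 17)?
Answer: 9247/8 ≈ 1155.9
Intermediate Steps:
T(J) = 1/(17 + J)
R(I) = 9247/8 (R(I) = 2 - (1/(17 - 9) - 1154) = 2 - (1/8 - 1154) = 2 - (⅛ - 1154) = 2 - 1*(-9231/8) = 2 + 9231/8 = 9247/8)
-(-1)*R(1933) = -(-1)*9247/8 = -1*(-9247/8) = 9247/8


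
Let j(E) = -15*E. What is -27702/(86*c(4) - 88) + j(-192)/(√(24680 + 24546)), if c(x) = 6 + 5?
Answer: -4617/143 + 1440*√49226/24613 ≈ -19.306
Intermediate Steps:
c(x) = 11
-27702/(86*c(4) - 88) + j(-192)/(√(24680 + 24546)) = -27702/(86*11 - 88) + (-15*(-192))/(√(24680 + 24546)) = -27702/(946 - 88) + 2880/(√49226) = -27702/858 + 2880*(√49226/49226) = -27702*1/858 + 1440*√49226/24613 = -4617/143 + 1440*√49226/24613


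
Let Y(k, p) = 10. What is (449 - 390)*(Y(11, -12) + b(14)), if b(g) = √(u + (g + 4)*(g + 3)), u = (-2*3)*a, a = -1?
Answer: 590 + 118*√78 ≈ 1632.1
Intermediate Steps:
u = 6 (u = -2*3*(-1) = -6*(-1) = 6)
b(g) = √(6 + (3 + g)*(4 + g)) (b(g) = √(6 + (g + 4)*(g + 3)) = √(6 + (4 + g)*(3 + g)) = √(6 + (3 + g)*(4 + g)))
(449 - 390)*(Y(11, -12) + b(14)) = (449 - 390)*(10 + √(18 + 14² + 7*14)) = 59*(10 + √(18 + 196 + 98)) = 59*(10 + √312) = 59*(10 + 2*√78) = 590 + 118*√78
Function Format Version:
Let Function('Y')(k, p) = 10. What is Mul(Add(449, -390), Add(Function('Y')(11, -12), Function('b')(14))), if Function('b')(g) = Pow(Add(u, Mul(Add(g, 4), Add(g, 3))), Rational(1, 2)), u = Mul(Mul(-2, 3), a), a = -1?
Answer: Add(590, Mul(118, Pow(78, Rational(1, 2)))) ≈ 1632.1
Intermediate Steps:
u = 6 (u = Mul(Mul(-2, 3), -1) = Mul(-6, -1) = 6)
Function('b')(g) = Pow(Add(6, Mul(Add(3, g), Add(4, g))), Rational(1, 2)) (Function('b')(g) = Pow(Add(6, Mul(Add(g, 4), Add(g, 3))), Rational(1, 2)) = Pow(Add(6, Mul(Add(4, g), Add(3, g))), Rational(1, 2)) = Pow(Add(6, Mul(Add(3, g), Add(4, g))), Rational(1, 2)))
Mul(Add(449, -390), Add(Function('Y')(11, -12), Function('b')(14))) = Mul(Add(449, -390), Add(10, Pow(Add(18, Pow(14, 2), Mul(7, 14)), Rational(1, 2)))) = Mul(59, Add(10, Pow(Add(18, 196, 98), Rational(1, 2)))) = Mul(59, Add(10, Pow(312, Rational(1, 2)))) = Mul(59, Add(10, Mul(2, Pow(78, Rational(1, 2))))) = Add(590, Mul(118, Pow(78, Rational(1, 2))))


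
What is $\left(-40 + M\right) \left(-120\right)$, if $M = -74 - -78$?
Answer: $4320$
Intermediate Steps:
$M = 4$ ($M = -74 + 78 = 4$)
$\left(-40 + M\right) \left(-120\right) = \left(-40 + 4\right) \left(-120\right) = \left(-36\right) \left(-120\right) = 4320$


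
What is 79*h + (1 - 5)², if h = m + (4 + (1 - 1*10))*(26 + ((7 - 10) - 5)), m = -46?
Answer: -10728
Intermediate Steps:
h = -136 (h = -46 + (4 + (1 - 1*10))*(26 + ((7 - 10) - 5)) = -46 + (4 + (1 - 10))*(26 + (-3 - 5)) = -46 + (4 - 9)*(26 - 8) = -46 - 5*18 = -46 - 90 = -136)
79*h + (1 - 5)² = 79*(-136) + (1 - 5)² = -10744 + (-4)² = -10744 + 16 = -10728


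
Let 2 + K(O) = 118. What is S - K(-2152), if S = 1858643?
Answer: 1858527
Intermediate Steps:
K(O) = 116 (K(O) = -2 + 118 = 116)
S - K(-2152) = 1858643 - 1*116 = 1858643 - 116 = 1858527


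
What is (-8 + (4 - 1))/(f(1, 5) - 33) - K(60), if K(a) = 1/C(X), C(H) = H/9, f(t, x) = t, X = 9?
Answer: -27/32 ≈ -0.84375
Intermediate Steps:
C(H) = H/9 (C(H) = H*(⅑) = H/9)
K(a) = 1 (K(a) = 1/((⅑)*9) = 1/1 = 1)
(-8 + (4 - 1))/(f(1, 5) - 33) - K(60) = (-8 + (4 - 1))/(1 - 33) - 1*1 = (-8 + 3)/(-32) - 1 = -5*(-1/32) - 1 = 5/32 - 1 = -27/32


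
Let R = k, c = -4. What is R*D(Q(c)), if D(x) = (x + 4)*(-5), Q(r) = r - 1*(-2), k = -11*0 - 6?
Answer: 60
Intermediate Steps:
k = -6 (k = 0 - 6 = -6)
R = -6
Q(r) = 2 + r (Q(r) = r + 2 = 2 + r)
D(x) = -20 - 5*x (D(x) = (4 + x)*(-5) = -20 - 5*x)
R*D(Q(c)) = -6*(-20 - 5*(2 - 4)) = -6*(-20 - 5*(-2)) = -6*(-20 + 10) = -6*(-10) = 60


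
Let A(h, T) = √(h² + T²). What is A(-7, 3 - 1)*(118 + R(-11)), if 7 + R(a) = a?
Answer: 100*√53 ≈ 728.01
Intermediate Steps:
R(a) = -7 + a
A(h, T) = √(T² + h²)
A(-7, 3 - 1)*(118 + R(-11)) = √((3 - 1)² + (-7)²)*(118 + (-7 - 11)) = √(2² + 49)*(118 - 18) = √(4 + 49)*100 = √53*100 = 100*√53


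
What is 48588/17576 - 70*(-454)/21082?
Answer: 197862187/46317154 ≈ 4.2719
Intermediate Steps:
48588/17576 - 70*(-454)/21082 = 48588*(1/17576) + 31780*(1/21082) = 12147/4394 + 15890/10541 = 197862187/46317154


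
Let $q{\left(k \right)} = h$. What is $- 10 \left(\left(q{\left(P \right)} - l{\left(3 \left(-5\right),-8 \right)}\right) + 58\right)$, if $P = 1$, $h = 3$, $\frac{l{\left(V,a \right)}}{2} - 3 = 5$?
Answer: $-450$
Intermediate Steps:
$l{\left(V,a \right)} = 16$ ($l{\left(V,a \right)} = 6 + 2 \cdot 5 = 6 + 10 = 16$)
$q{\left(k \right)} = 3$
$- 10 \left(\left(q{\left(P \right)} - l{\left(3 \left(-5\right),-8 \right)}\right) + 58\right) = - 10 \left(\left(3 - 16\right) + 58\right) = - 10 \left(-13 + 58\right) = \left(-10\right) 45 = -450$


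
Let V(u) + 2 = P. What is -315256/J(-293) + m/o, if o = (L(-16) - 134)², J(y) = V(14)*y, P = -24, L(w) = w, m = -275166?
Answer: -255263183/4761250 ≈ -53.613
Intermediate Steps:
V(u) = -26 (V(u) = -2 - 24 = -26)
J(y) = -26*y
o = 22500 (o = (-16 - 134)² = (-150)² = 22500)
-315256/J(-293) + m/o = -315256/((-26*(-293))) - 275166/22500 = -315256/7618 - 275166*1/22500 = -315256*1/7618 - 15287/1250 = -157628/3809 - 15287/1250 = -255263183/4761250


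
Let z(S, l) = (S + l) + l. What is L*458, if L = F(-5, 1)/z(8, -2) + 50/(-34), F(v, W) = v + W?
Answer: -19236/17 ≈ -1131.5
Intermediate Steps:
F(v, W) = W + v
z(S, l) = S + 2*l
L = -42/17 (L = (1 - 5)/(8 + 2*(-2)) + 50/(-34) = -4/(8 - 4) + 50*(-1/34) = -4/4 - 25/17 = -4*1/4 - 25/17 = -1 - 25/17 = -42/17 ≈ -2.4706)
L*458 = -42/17*458 = -19236/17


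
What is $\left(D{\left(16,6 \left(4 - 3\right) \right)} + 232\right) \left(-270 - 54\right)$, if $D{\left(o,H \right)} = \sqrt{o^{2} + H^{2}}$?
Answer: $-75168 - 648 \sqrt{73} \approx -80705.0$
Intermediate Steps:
$D{\left(o,H \right)} = \sqrt{H^{2} + o^{2}}$
$\left(D{\left(16,6 \left(4 - 3\right) \right)} + 232\right) \left(-270 - 54\right) = \left(\sqrt{\left(6 \left(4 - 3\right)\right)^{2} + 16^{2}} + 232\right) \left(-270 - 54\right) = \left(\sqrt{\left(6 \cdot 1\right)^{2} + 256} + 232\right) \left(-324\right) = \left(\sqrt{6^{2} + 256} + 232\right) \left(-324\right) = \left(\sqrt{36 + 256} + 232\right) \left(-324\right) = \left(\sqrt{292} + 232\right) \left(-324\right) = \left(2 \sqrt{73} + 232\right) \left(-324\right) = \left(232 + 2 \sqrt{73}\right) \left(-324\right) = -75168 - 648 \sqrt{73}$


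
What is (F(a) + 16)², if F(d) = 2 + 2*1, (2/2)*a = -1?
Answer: 400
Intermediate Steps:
a = -1
F(d) = 4 (F(d) = 2 + 2 = 4)
(F(a) + 16)² = (4 + 16)² = 20² = 400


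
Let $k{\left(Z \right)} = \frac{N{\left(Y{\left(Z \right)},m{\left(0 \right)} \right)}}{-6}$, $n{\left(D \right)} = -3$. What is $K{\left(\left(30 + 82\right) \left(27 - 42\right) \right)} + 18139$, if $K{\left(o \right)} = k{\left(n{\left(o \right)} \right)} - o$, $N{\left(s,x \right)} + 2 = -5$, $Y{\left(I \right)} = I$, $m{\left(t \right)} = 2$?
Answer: $\frac{118921}{6} \approx 19820.0$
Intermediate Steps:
$N{\left(s,x \right)} = -7$ ($N{\left(s,x \right)} = -2 - 5 = -7$)
$k{\left(Z \right)} = \frac{7}{6}$ ($k{\left(Z \right)} = - \frac{7}{-6} = \left(-7\right) \left(- \frac{1}{6}\right) = \frac{7}{6}$)
$K{\left(o \right)} = \frac{7}{6} - o$
$K{\left(\left(30 + 82\right) \left(27 - 42\right) \right)} + 18139 = \left(\frac{7}{6} - \left(30 + 82\right) \left(27 - 42\right)\right) + 18139 = \left(\frac{7}{6} - 112 \left(-15\right)\right) + 18139 = \left(\frac{7}{6} - -1680\right) + 18139 = \left(\frac{7}{6} + 1680\right) + 18139 = \frac{10087}{6} + 18139 = \frac{118921}{6}$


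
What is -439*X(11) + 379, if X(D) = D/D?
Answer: -60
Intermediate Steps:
X(D) = 1
-439*X(11) + 379 = -439*1 + 379 = -439 + 379 = -60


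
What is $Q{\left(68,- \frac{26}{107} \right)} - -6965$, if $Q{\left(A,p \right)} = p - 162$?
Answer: $\frac{727895}{107} \approx 6802.8$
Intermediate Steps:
$Q{\left(A,p \right)} = -162 + p$
$Q{\left(68,- \frac{26}{107} \right)} - -6965 = \left(-162 - \frac{26}{107}\right) - -6965 = \left(-162 - \frac{26}{107}\right) + 6965 = - \frac{17360}{107} + 6965 = \frac{727895}{107}$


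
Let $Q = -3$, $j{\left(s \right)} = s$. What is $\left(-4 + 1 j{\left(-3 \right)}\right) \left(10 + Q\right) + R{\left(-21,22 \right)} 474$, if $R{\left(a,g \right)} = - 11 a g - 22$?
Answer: $2398391$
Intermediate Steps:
$R{\left(a,g \right)} = -22 - 11 a g$ ($R{\left(a,g \right)} = - 11 a g - 22 = -22 - 11 a g$)
$\left(-4 + 1 j{\left(-3 \right)}\right) \left(10 + Q\right) + R{\left(-21,22 \right)} 474 = \left(-4 + 1 \left(-3\right)\right) \left(10 - 3\right) + \left(-22 - \left(-231\right) 22\right) 474 = \left(-4 - 3\right) 7 + \left(-22 + 5082\right) 474 = \left(-7\right) 7 + 5060 \cdot 474 = -49 + 2398440 = 2398391$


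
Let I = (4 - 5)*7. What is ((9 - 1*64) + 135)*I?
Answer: -560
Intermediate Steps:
I = -7 (I = -1*7 = -7)
((9 - 1*64) + 135)*I = ((9 - 1*64) + 135)*(-7) = ((9 - 64) + 135)*(-7) = (-55 + 135)*(-7) = 80*(-7) = -560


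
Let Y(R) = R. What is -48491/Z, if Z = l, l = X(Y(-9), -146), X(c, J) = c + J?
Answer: 48491/155 ≈ 312.85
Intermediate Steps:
X(c, J) = J + c
l = -155 (l = -146 - 9 = -155)
Z = -155
-48491/Z = -48491/(-155) = -48491*(-1/155) = 48491/155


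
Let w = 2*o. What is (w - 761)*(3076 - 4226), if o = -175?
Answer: 1277650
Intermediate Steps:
w = -350 (w = 2*(-175) = -350)
(w - 761)*(3076 - 4226) = (-350 - 761)*(3076 - 4226) = -1111*(-1150) = 1277650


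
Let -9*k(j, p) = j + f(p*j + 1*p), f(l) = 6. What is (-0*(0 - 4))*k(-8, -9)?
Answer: 0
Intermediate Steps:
k(j, p) = -⅔ - j/9 (k(j, p) = -(j + 6)/9 = -(6 + j)/9 = -⅔ - j/9)
(-0*(0 - 4))*k(-8, -9) = (-0*(0 - 4))*(-⅔ - ⅑*(-8)) = (-0*(-4))*(-⅔ + 8/9) = -54*0*(2/9) = 0*(2/9) = 0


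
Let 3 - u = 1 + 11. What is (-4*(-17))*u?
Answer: -612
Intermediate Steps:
u = -9 (u = 3 - (1 + 11) = 3 - 1*12 = 3 - 12 = -9)
(-4*(-17))*u = -4*(-17)*(-9) = 68*(-9) = -612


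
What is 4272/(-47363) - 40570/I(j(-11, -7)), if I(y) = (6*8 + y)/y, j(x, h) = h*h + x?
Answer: -36509004986/2036609 ≈ -17926.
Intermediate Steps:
j(x, h) = x + h² (j(x, h) = h² + x = x + h²)
I(y) = (48 + y)/y
4272/(-47363) - 40570/I(j(-11, -7)) = 4272/(-47363) - 40570*(-11 + (-7)²)/(48 + (-11 + (-7)²)) = 4272*(-1/47363) - 40570*(-11 + 49)/(48 + (-11 + 49)) = -4272/47363 - 40570*38/(48 + 38) = -4272/47363 - 40570/((1/38)*86) = -4272/47363 - 40570/43/19 = -4272/47363 - 40570*19/43 = -4272/47363 - 770830/43 = -36509004986/2036609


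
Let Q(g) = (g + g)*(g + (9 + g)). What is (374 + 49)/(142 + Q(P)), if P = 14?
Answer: 423/1178 ≈ 0.35908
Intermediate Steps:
Q(g) = 2*g*(9 + 2*g) (Q(g) = (2*g)*(9 + 2*g) = 2*g*(9 + 2*g))
(374 + 49)/(142 + Q(P)) = (374 + 49)/(142 + 2*14*(9 + 2*14)) = 423/(142 + 2*14*(9 + 28)) = 423/(142 + 2*14*37) = 423/(142 + 1036) = 423/1178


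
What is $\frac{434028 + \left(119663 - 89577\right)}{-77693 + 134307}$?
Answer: $\frac{232057}{28307} \approx 8.1979$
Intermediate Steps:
$\frac{434028 + \left(119663 - 89577\right)}{-77693 + 134307} = \frac{434028 + 30086}{56614} = 464114 \cdot \frac{1}{56614} = \frac{232057}{28307}$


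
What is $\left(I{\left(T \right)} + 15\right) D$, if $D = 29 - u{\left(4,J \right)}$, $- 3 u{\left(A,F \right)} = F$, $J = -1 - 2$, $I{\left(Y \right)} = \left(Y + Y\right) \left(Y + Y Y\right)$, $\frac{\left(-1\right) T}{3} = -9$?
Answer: $1143492$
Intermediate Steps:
$T = 27$ ($T = \left(-3\right) \left(-9\right) = 27$)
$I{\left(Y \right)} = 2 Y \left(Y + Y^{2}\right)$
$J = -3$ ($J = -1 - 2 = -3$)
$u{\left(A,F \right)} = - \frac{F}{3}$
$D = 28$ ($D = 29 - \left(- \frac{1}{3}\right) \left(-3\right) = 29 - 1 = 28$)
$\left(I{\left(T \right)} + 15\right) D = \left(2 \cdot 27^{2} \left(1 + 27\right) + 15\right) 28 = \left(2 \cdot 729 \cdot 28 + 15\right) 28 = \left(40824 + 15\right) 28 = 40839 \cdot 28 = 1143492$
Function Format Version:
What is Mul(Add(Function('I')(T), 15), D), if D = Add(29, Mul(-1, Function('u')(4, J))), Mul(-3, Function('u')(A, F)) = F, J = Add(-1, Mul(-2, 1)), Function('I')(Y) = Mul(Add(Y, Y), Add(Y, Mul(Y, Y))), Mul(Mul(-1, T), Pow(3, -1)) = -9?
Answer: 1143492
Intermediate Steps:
T = 27 (T = Mul(-3, -9) = 27)
Function('I')(Y) = Mul(2, Y, Add(Y, Pow(Y, 2))) (Function('I')(Y) = Mul(Mul(2, Y), Add(Y, Pow(Y, 2))) = Mul(2, Y, Add(Y, Pow(Y, 2))))
J = -3 (J = Add(-1, -2) = -3)
Function('u')(A, F) = Mul(Rational(-1, 3), F)
D = 28 (D = Add(29, Mul(-1, Mul(Rational(-1, 3), -3))) = Add(29, Mul(-1, 1)) = Add(29, -1) = 28)
Mul(Add(Function('I')(T), 15), D) = Mul(Add(Mul(2, Pow(27, 2), Add(1, 27)), 15), 28) = Mul(Add(Mul(2, 729, 28), 15), 28) = Mul(Add(40824, 15), 28) = Mul(40839, 28) = 1143492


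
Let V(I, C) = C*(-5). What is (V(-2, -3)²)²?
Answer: 50625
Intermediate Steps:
V(I, C) = -5*C
(V(-2, -3)²)² = ((-5*(-3))²)² = (15²)² = 225² = 50625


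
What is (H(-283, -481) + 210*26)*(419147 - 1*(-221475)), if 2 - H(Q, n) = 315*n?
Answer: 100562919694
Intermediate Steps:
H(Q, n) = 2 - 315*n
(H(-283, -481) + 210*26)*(419147 - 1*(-221475)) = ((2 - 315*(-481)) + 210*26)*(419147 - 1*(-221475)) = ((2 + 151515) + 5460)*(419147 + 221475) = (151517 + 5460)*640622 = 156977*640622 = 100562919694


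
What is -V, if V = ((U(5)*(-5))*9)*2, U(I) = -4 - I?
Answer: -810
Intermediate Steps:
V = 810 (V = (((-4 - 1*5)*(-5))*9)*2 = (((-4 - 5)*(-5))*9)*2 = (-9*(-5)*9)*2 = (45*9)*2 = 405*2 = 810)
-V = -1*810 = -810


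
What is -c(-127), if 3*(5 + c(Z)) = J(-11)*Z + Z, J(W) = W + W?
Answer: -884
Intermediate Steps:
J(W) = 2*W
c(Z) = -5 - 7*Z (c(Z) = -5 + ((2*(-11))*Z + Z)/3 = -5 + (-22*Z + Z)/3 = -5 + (-21*Z)/3 = -5 - 7*Z)
-c(-127) = -(-5 - 7*(-127)) = -(-5 + 889) = -1*884 = -884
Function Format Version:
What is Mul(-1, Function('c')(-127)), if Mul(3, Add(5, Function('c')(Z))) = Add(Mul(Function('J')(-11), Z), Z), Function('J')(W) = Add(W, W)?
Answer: -884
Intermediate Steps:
Function('J')(W) = Mul(2, W)
Function('c')(Z) = Add(-5, Mul(-7, Z)) (Function('c')(Z) = Add(-5, Mul(Rational(1, 3), Add(Mul(Mul(2, -11), Z), Z))) = Add(-5, Mul(Rational(1, 3), Add(Mul(-22, Z), Z))) = Add(-5, Mul(Rational(1, 3), Mul(-21, Z))) = Add(-5, Mul(-7, Z)))
Mul(-1, Function('c')(-127)) = Mul(-1, Add(-5, Mul(-7, -127))) = Mul(-1, Add(-5, 889)) = Mul(-1, 884) = -884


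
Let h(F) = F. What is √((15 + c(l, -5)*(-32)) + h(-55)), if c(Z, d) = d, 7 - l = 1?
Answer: 2*√30 ≈ 10.954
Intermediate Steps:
l = 6 (l = 7 - 1*1 = 7 - 1 = 6)
√((15 + c(l, -5)*(-32)) + h(-55)) = √((15 - 5*(-32)) - 55) = √((15 + 160) - 55) = √(175 - 55) = √120 = 2*√30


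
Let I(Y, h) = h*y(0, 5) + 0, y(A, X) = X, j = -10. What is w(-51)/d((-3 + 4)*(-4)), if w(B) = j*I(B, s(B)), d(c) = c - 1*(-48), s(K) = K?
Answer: 1275/22 ≈ 57.955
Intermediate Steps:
I(Y, h) = 5*h (I(Y, h) = h*5 + 0 = 5*h + 0 = 5*h)
d(c) = 48 + c (d(c) = c + 48 = 48 + c)
w(B) = -50*B
w(-51)/d((-3 + 4)*(-4)) = (-50*(-51))/(48 + (-3 + 4)*(-4)) = 2550/(48 + 1*(-4)) = 2550/(48 - 4) = 2550/44 = 2550*(1/44) = 1275/22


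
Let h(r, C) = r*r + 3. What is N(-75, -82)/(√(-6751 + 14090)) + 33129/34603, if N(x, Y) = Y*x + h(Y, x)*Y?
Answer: 33129/34603 - 13304*√7339/179 ≈ -6366.2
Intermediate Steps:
h(r, C) = 3 + r² (h(r, C) = r² + 3 = 3 + r²)
N(x, Y) = Y*x + Y*(3 + Y²) (N(x, Y) = Y*x + (3 + Y²)*Y = Y*x + Y*(3 + Y²))
N(-75, -82)/(√(-6751 + 14090)) + 33129/34603 = (-82*(3 - 75 + (-82)²))/(√(-6751 + 14090)) + 33129/34603 = (-82*(3 - 75 + 6724))/(√7339) + 33129*(1/34603) = (-82*6652)*(√7339/7339) + 33129/34603 = -13304*√7339/179 + 33129/34603 = 33129/34603 - 13304*√7339/179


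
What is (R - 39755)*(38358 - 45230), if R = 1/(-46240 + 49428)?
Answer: 217737497202/797 ≈ 2.7320e+8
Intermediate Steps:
R = 1/3188 ≈ 0.00031368
(R - 39755)*(38358 - 45230) = (1/3188 - 39755)*(38358 - 45230) = -126738939/3188*(-6872) = 217737497202/797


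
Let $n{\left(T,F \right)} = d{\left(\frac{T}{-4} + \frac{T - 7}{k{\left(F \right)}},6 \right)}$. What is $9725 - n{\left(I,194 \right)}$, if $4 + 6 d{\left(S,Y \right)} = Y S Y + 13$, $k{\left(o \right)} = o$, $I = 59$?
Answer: $\frac{951608}{97} \approx 9810.4$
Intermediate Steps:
$d{\left(S,Y \right)} = \frac{3}{2} + \frac{S Y^{2}}{6}$ ($d{\left(S,Y \right)} = - \frac{2}{3} + \frac{Y S Y + 13}{6} = - \frac{2}{3} + \frac{S Y Y + 13}{6} = - \frac{2}{3} + \frac{S Y^{2} + 13}{6} = - \frac{2}{3} + \frac{13 + S Y^{2}}{6} = - \frac{2}{3} + \left(\frac{13}{6} + \frac{S Y^{2}}{6}\right) = \frac{3}{2} + \frac{S Y^{2}}{6}$)
$n{\left(T,F \right)} = \frac{3}{2} - \frac{3 T}{2} + \frac{6 \left(-7 + T\right)}{F}$ ($n{\left(T,F \right)} = \frac{3}{2} + \frac{\left(\frac{T}{-4} + \frac{T - 7}{F}\right) 6^{2}}{6} = \frac{3}{2} + \frac{1}{6} \left(T \left(- \frac{1}{4}\right) + \frac{-7 + T}{F}\right) 36 = \frac{3}{2} + \frac{1}{6} \left(- \frac{T}{4} + \frac{-7 + T}{F}\right) 36 = \frac{3}{2} - \left(\frac{3 T}{2} - \frac{6 \left(-7 + T\right)}{F}\right) = \frac{3}{2} - \frac{3 T}{2} + \frac{6 \left(-7 + T\right)}{F}$)
$9725 - n{\left(I,194 \right)} = 9725 - \frac{3 \left(-28 + 194 + 4 \cdot 59 - 194 \cdot 59\right)}{2 \cdot 194} = 9725 - \frac{3}{2} \cdot \frac{1}{194} \left(-28 + 194 + 236 - 11446\right) = 9725 - \frac{3}{2} \cdot \frac{1}{194} \left(-11044\right) = 9725 - - \frac{8283}{97} = 9725 + \frac{8283}{97} = \frac{951608}{97}$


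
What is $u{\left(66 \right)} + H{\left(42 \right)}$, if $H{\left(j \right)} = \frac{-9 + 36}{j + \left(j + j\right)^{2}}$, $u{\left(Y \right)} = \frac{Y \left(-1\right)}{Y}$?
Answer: $- \frac{2357}{2366} \approx -0.9962$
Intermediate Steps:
$u{\left(Y \right)} = -1$ ($u{\left(Y \right)} = \frac{\left(-1\right) Y}{Y} = -1$)
$H{\left(j \right)} = \frac{27}{j + 4 j^{2}}$ ($H{\left(j \right)} = \frac{27}{j + \left(2 j\right)^{2}} = \frac{27}{j + 4 j^{2}}$)
$u{\left(66 \right)} + H{\left(42 \right)} = -1 + \frac{27}{42 \left(1 + 4 \cdot 42\right)} = -1 + 27 \cdot \frac{1}{42} \frac{1}{1 + 168} = -1 + 27 \cdot \frac{1}{42} \cdot \frac{1}{169} = -1 + \frac{9}{2366} = - \frac{2357}{2366}$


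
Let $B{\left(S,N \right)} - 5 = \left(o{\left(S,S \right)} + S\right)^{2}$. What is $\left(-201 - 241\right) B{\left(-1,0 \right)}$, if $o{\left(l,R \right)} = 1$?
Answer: $-2210$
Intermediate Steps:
$B{\left(S,N \right)} = 5 + \left(1 + S\right)^{2}$
$\left(-201 - 241\right) B{\left(-1,0 \right)} = \left(-201 - 241\right) \left(5 + \left(1 - 1\right)^{2}\right) = \left(-201 - 241\right) \left(5 + 0^{2}\right) = - 442 \left(5 + 0\right) = \left(-442\right) 5 = -2210$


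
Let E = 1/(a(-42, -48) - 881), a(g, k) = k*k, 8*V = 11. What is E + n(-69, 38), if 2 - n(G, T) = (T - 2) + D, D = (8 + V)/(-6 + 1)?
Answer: -365703/11384 ≈ -32.124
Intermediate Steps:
V = 11/8 (V = (1/8)*11 = 11/8 ≈ 1.3750)
D = -15/8 (D = (8 + 11/8)/(-6 + 1) = (75/8)/(-5) = (75/8)*(-1/5) = -15/8 ≈ -1.8750)
a(g, k) = k**2
n(G, T) = 47/8 - T (n(G, T) = 2 - ((T - 2) - 15/8) = 2 - ((-2 + T) - 15/8) = 2 - (-31/8 + T) = 2 + (31/8 - T) = 47/8 - T)
E = 1/1423 (E = 1/((-48)**2 - 881) = 1/(2304 - 881) = 1/1423 ≈ 0.00070274)
E + n(-69, 38) = 1/1423 + (47/8 - 1*38) = 1/1423 + (47/8 - 38) = 1/1423 - 257/8 = -365703/11384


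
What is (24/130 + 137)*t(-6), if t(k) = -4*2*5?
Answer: -71336/13 ≈ -5487.4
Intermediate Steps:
t(k) = -40 (t(k) = -8*5 = -40)
(24/130 + 137)*t(-6) = (24/130 + 137)*(-40) = (24*(1/130) + 137)*(-40) = (12/65 + 137)*(-40) = (8917/65)*(-40) = -71336/13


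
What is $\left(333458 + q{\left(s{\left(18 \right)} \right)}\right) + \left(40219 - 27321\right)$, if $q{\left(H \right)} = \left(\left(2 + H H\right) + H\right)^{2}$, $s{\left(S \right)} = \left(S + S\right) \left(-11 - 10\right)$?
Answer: $325792437880$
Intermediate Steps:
$s{\left(S \right)} = - 42 S$ ($s{\left(S \right)} = 2 S \left(-21\right) = - 42 S$)
$q{\left(H \right)} = \left(2 + H + H^{2}\right)^{2}$ ($q{\left(H \right)} = \left(\left(2 + H^{2}\right) + H\right)^{2} = \left(2 + H + H^{2}\right)^{2}$)
$\left(333458 + q{\left(s{\left(18 \right)} \right)}\right) + \left(40219 - 27321\right) = \left(333458 + \left(2 - 756 + \left(\left(-42\right) 18\right)^{2}\right)^{2}\right) + \left(40219 - 27321\right) = \left(333458 + \left(2 - 756 + \left(-756\right)^{2}\right)^{2}\right) + \left(40219 - 27321\right) = \left(333458 + \left(2 - 756 + 571536\right)^{2}\right) + 12898 = \left(333458 + 570782^{2}\right) + 12898 = \left(333458 + 325792091524\right) + 12898 = 325792424982 + 12898 = 325792437880$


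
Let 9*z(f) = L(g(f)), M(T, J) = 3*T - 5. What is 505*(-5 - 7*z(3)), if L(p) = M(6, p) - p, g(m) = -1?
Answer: -72215/9 ≈ -8023.9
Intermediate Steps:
M(T, J) = -5 + 3*T
L(p) = 13 - p (L(p) = (-5 + 3*6) - p = (-5 + 18) - p = 13 - p)
z(f) = 14/9 (z(f) = (13 - 1*(-1))/9 = (13 + 1)/9 = (⅑)*14 = 14/9)
505*(-5 - 7*z(3)) = 505*(-5 - 7*14/9) = 505*(-5 - 98/9) = 505*(-143/9) = -72215/9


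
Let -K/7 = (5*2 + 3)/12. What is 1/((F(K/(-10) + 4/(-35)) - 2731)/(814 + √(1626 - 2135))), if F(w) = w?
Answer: -683760/2293499 - 840*I*√509/2293499 ≈ -0.29813 - 0.008263*I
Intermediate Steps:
K = -91/12 (K = -7*(5*2 + 3)/12 = -7*(10 + 3)/12 = -91/12 ≈ -7.5833)
1/((F(K/(-10) + 4/(-35)) - 2731)/(814 + √(1626 - 2135))) = 1/(((-91/12/(-10) + 4/(-35)) - 2731)/(814 + √(1626 - 2135))) = 1/(((-91/12*(-⅒) + 4*(-1/35)) - 2731)/(814 + √(-509))) = 1/(((91/120 - 4/35) - 2731)/(814 + I*√509)) = 1/((541/840 - 2731)/(814 + I*√509)) = 1/(-2293499/(840*(814 + I*√509))) = -683760/2293499 - 840*I*√509/2293499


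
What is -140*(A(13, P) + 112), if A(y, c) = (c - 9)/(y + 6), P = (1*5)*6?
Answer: -300860/19 ≈ -15835.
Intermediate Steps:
P = 30 (P = 5*6 = 30)
A(y, c) = (-9 + c)/(6 + y)
-140*(A(13, P) + 112) = -140*((-9 + 30)/(6 + 13) + 112) = -140*(21/19 + 112) = -140*2149/19 = -300860/19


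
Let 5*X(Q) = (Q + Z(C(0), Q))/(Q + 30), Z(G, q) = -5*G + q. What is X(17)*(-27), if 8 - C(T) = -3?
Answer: 567/235 ≈ 2.4128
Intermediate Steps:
C(T) = 11 (C(T) = 8 - 1*(-3) = 8 + 3 = 11)
Z(G, q) = q - 5*G
X(Q) = (-55 + 2*Q)/(5*(30 + Q)) (X(Q) = ((Q + (Q - 5*11))/(Q + 30))/5 = ((Q + (Q - 55))/(30 + Q))/5 = ((Q + (-55 + Q))/(30 + Q))/5 = ((-55 + 2*Q)/(30 + Q))/5 = (-55 + 2*Q)/(5*(30 + Q)))
X(17)*(-27) = ((-55 + 2*17)/(5*(30 + 17)))*(-27) = ((⅕)*(-55 + 34)/47)*(-27) = ((⅕)*(1/47)*(-21))*(-27) = -21/235*(-27) = 567/235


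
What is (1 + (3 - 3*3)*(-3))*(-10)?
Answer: -190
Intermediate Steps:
(1 + (3 - 3*3)*(-3))*(-10) = (1 + (3 - 9)*(-3))*(-10) = (1 - 6*(-3))*(-10) = (1 + 18)*(-10) = 19*(-10) = -190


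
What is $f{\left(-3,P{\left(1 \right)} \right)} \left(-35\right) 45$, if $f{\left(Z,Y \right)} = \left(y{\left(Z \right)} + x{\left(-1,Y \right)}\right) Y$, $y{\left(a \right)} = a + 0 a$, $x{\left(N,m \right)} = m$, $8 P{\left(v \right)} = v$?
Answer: $\frac{36225}{64} \approx 566.02$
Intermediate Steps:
$P{\left(v \right)} = \frac{v}{8}$
$y{\left(a \right)} = a$ ($y{\left(a \right)} = a + 0 = a$)
$f{\left(Z,Y \right)} = Y \left(Y + Z\right)$ ($f{\left(Z,Y \right)} = \left(Z + Y\right) Y = \left(Y + Z\right) Y = Y \left(Y + Z\right)$)
$f{\left(-3,P{\left(1 \right)} \right)} \left(-35\right) 45 = \frac{1}{8} \cdot 1 \left(\frac{1}{8} \cdot 1 - 3\right) \left(-35\right) 45 = \frac{\frac{1}{8} - 3}{8} \left(-35\right) 45 = \frac{1}{8} \left(- \frac{23}{8}\right) \left(-35\right) 45 = \left(- \frac{23}{64}\right) \left(-35\right) 45 = \frac{805}{64} \cdot 45 = \frac{36225}{64}$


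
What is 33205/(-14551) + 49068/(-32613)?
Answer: -598967711/158183921 ≈ -3.7865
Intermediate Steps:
33205/(-14551) + 49068/(-32613) = 33205*(-1/14551) + 49068*(-1/32613) = -33205/14551 - 16356/10871 = -598967711/158183921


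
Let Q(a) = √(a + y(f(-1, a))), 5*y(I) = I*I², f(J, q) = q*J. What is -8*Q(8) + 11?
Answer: 11 - 16*I*√590/5 ≈ 11.0 - 77.728*I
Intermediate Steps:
f(J, q) = J*q
y(I) = I³/5 (y(I) = (I*I²)/5 = I³/5)
Q(a) = √(a - a³/5) (Q(a) = √(a + (-a)³/5) = √(a + (-a³)/5) = √(a - a³/5))
-8*Q(8) + 11 = -8*√5*√(8*(5 - 1*8²))/5 + 11 = -8*√5*√(8*(5 - 1*64))/5 + 11 = -8*√5*√(8*(5 - 64))/5 + 11 = -8*√5*√(8*(-59))/5 + 11 = -8*√5*√(-472)/5 + 11 = -8*√5*2*I*√118/5 + 11 = -16*I*√590/5 + 11 = 11 - 16*I*√590/5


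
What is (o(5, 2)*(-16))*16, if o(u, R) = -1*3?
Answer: 768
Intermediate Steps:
o(u, R) = -3
(o(5, 2)*(-16))*16 = -3*(-16)*16 = 48*16 = 768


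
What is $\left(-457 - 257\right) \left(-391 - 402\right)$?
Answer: $566202$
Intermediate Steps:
$\left(-457 - 257\right) \left(-391 - 402\right) = \left(-714\right) \left(-793\right) = 566202$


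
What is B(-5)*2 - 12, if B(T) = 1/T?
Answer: -62/5 ≈ -12.400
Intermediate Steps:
B(-5)*2 - 12 = 2/(-5) - 12 = -⅕*2 - 12 = -⅖ - 12 = -62/5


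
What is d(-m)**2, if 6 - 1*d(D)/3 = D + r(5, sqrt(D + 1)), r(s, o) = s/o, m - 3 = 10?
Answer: 12921/4 + 285*I*sqrt(3) ≈ 3230.3 + 493.63*I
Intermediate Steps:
m = 13 (m = 3 + 10 = 13)
d(D) = 18 - 15/sqrt(1 + D) - 3*D (d(D) = 18 - 3*(D + 5/(sqrt(D + 1))) = 18 - 3*(D + 5/(sqrt(1 + D))) = 18 - 3*(D + 5/sqrt(1 + D)) = 18 + (-15/sqrt(1 + D) - 3*D) = 18 - 15/sqrt(1 + D) - 3*D)
d(-m)**2 = (18 - 15/sqrt(1 - 1*13) - (-3)*13)**2 = (18 - 15/sqrt(1 - 13) - 3*(-13))**2 = (18 - (-5)*I*sqrt(3)/2 + 39)**2 = (18 + 5*I*sqrt(3)/2 + 39)**2 = (57 + 5*I*sqrt(3)/2)**2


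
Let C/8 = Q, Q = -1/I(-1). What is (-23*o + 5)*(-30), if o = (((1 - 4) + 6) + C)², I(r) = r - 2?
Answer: 66020/3 ≈ 22007.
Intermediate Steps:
I(r) = -2 + r
Q = ⅓ (Q = -1/(-2 - 1) = -1/(-3) = -1*(-⅓) = ⅓ ≈ 0.33333)
C = 8/3 (C = 8*(⅓) = 8/3 ≈ 2.6667)
o = 289/9 (o = (((1 - 4) + 6) + 8/3)² = ((-3 + 6) + 8/3)² = (3 + 8/3)² = (17/3)² = 289/9 ≈ 32.111)
(-23*o + 5)*(-30) = (-23*289/9 + 5)*(-30) = (-6647/9 + 5)*(-30) = -6602/9*(-30) = 66020/3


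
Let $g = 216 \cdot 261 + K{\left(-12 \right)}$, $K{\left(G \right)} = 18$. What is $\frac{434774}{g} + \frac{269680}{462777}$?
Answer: $\frac{36068623553}{4349641023} \approx 8.2923$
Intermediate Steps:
$g = 56394$ ($g = 216 \cdot 261 + 18 = 56376 + 18 = 56394$)
$\frac{434774}{g} + \frac{269680}{462777} = \frac{434774}{56394} + \frac{269680}{462777} = 434774 \cdot \frac{1}{56394} + 269680 \cdot \frac{1}{462777} = \frac{217387}{28197} + \frac{269680}{462777} = \frac{36068623553}{4349641023}$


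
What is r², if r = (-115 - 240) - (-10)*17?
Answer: 34225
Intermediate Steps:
r = -185 (r = -355 - 1*(-170) = -355 + 170 = -185)
r² = (-185)² = 34225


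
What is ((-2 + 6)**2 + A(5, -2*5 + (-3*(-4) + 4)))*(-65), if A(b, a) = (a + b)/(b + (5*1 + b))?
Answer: -3263/3 ≈ -1087.7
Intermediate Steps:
A(b, a) = (a + b)/(5 + 2*b) (A(b, a) = (a + b)/(b + (5 + b)) = (a + b)/(5 + 2*b))
((-2 + 6)**2 + A(5, -2*5 + (-3*(-4) + 4)))*(-65) = ((-2 + 6)**2 + ((-2*5 + (-3*(-4) + 4)) + 5)/(5 + 2*5))*(-65) = (4**2 + ((-10 + (12 + 4)) + 5)/(5 + 10))*(-65) = (16 + ((-10 + 16) + 5)/15)*(-65) = (16 + (6 + 5)/15)*(-65) = (16 + (1/15)*11)*(-65) = (16 + 11/15)*(-65) = (251/15)*(-65) = -3263/3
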